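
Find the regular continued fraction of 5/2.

[2; 2]

Run the Euclidean algorithm on 5 and 2; the successive quotients are the partial quotients a_0, a_1, ... (each step inverts the fractional part left over by the previous one):
  5 = 2*2 + 1, so a_0 = 2.
  2 = 2*1 + 0, so a_1 = 2.
The remainder reaches 0 after 2 divisions, so the expansion has 2 partial quotients, read off in order.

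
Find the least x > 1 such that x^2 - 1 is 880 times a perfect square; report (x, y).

First expand sqrt(880) as a continued fraction. With x_i = (sqrt(880) + m_i)/d_i and (m_0, d_0) = (0, 1): a_0 = floor(sqrt(880)) = 29, since 29^2 = 841 <= 880 < 900 = 30^2.
Iterate m_{i+1} = d_i*a_i - m_i, d_{i+1} = (880 - m_{i+1}^2)/d_i, a_{i+1} = floor((a_0 + m_{i+1})/d_{i+1}):
  m_1 = 1*29 - 0 = 29, d_1 = (880 - 29^2)/1 = 39/1 = 39, a_1 = floor((29 + 29)/39) = 1.
  m_2 = 39*1 - 29 = 10, d_2 = (880 - 10^2)/39 = 780/39 = 20, a_2 = floor((29 + 10)/20) = 1.
  m_3 = 20*1 - 10 = 10, d_3 = (880 - 10^2)/20 = 780/20 = 39, a_3 = floor((29 + 10)/39) = 1.
  m_4 = 39*1 - 10 = 29, d_4 = (880 - 29^2)/39 = 39/39 = 1, a_4 = floor((29 + 29)/1) = 58.
  m_5 = 1*58 - 29 = 29, d_5 = (880 - 29^2)/1 = 39/1 = 39: (m_5, d_5) = (m_1, d_1) = (29, 39), so from here the quotients repeat a_1, ..., a_4; the period length is 4.
So sqrt(880) = [29; (1, 1, 1, 58)] with period length k = 4.
k is even, so the fundamental solution of x^2 - 880y^2 = 1 is (p_{k-1}, q_{k-1}) = (p_3, q_3); compute convergents through index 3.
Convergents (p_i = a_i*p_{i-1} + p_{i-2}, q_i = a_i*q_{i-1} + q_{i-2} with p_{-2}=0, p_{-1}=1, q_{-2}=1, q_{-1}=0):
  i=0: a_0=29, p_0 = 29*1 + 0 = 29, q_0 = 29*0 + 1 = 1.
  i=1: a_1=1, p_1 = 1*29 + 1 = 30, q_1 = 1*1 + 0 = 1.
  i=2: a_2=1, p_2 = 1*30 + 29 = 59, q_2 = 1*1 + 1 = 2.
  i=3: a_3=1, p_3 = 1*59 + 30 = 89, q_3 = 1*2 + 1 = 3.
Check: 89^2 - 880*3^2 = 7921 - 7920 = 1, so (x, y) = (89, 3) solves the equation, and by the theorem it is the least positive solution.

(x, y) = (89, 3)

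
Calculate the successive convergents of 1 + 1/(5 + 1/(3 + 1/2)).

Using the convergent recurrence p_i = a_i*p_{i-1} + p_{i-2}, q_i = a_i*q_{i-1} + q_{i-2} with p_{-2}=0, p_{-1}=1, q_{-2}=1, q_{-1}=0:
  i=0: a_0=1, p_0 = 1*1 + 0 = 1, q_0 = 1*0 + 1 = 1.
  i=1: a_1=5, p_1 = 5*1 + 1 = 6, q_1 = 5*1 + 0 = 5.
  i=2: a_2=3, p_2 = 3*6 + 1 = 19, q_2 = 3*5 + 1 = 16.
  i=3: a_3=2, p_3 = 2*19 + 6 = 44, q_3 = 2*16 + 5 = 37.

1/1, 6/5, 19/16, 44/37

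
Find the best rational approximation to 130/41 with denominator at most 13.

19/6

Expand x = 130/41 as a continued fraction with the Euclidean algorithm:
  130 = 3*41 + 7, so a_0 = 3.
  41 = 5*7 + 6, so a_1 = 5.
  7 = 1*6 + 1, so a_2 = 1.
  6 = 6*1 + 0, so a_3 = 6.
so x = [3; 5, 1, 6].
Convergents (p_i = a_i*p_{i-1} + p_{i-2}, q_i = a_i*q_{i-1} + q_{i-2} with p_{-2}=0, p_{-1}=1, q_{-2}=1, q_{-1}=0), until the denominator exceeds 13:
  i=0: a_0=3, p_0 = 3*1 + 0 = 3, q_0 = 3*0 + 1 = 1.
  i=1: a_1=5, p_1 = 5*3 + 1 = 16, q_1 = 5*1 + 0 = 5.
  i=2: a_2=1, p_2 = 1*16 + 3 = 19, q_2 = 1*5 + 1 = 6.
  i=3: a_3=6, p_3 = 6*19 + 16 = 130, q_3 = 6*6 + 5 = 41.
q_3 = 41 > 13, so the last convergent with denominator <= 13 is p_2/q_2 = 19/6.
The closest fraction with denominator <= 13 is either p_2/q_2 or the intermediate fraction (k*p_2 + p_1)/(k*q_2 + q_1) with the largest k >= 1 whose denominator stays <= 13; these approach x as k grows, and every other convergent or intermediate fraction in range is farther away.
Largest k: floor((13 - q_1)/q_2) = floor((13 - 5)/6) = 1.
That gives (1*19 + 16)/(1*6 + 5) = 35/11.
Compare the errors: |x - 19/6| = |130*6 - 19*41|/(41*6) = 1/246, and |x - 35/11| = |130*11 - 35*41|/(41*11) = 5/451.
Cross-multiplying, 1*451 = 451 < 1230 = 5*246, so 1/246 is smaller: the convergent 19/6 is closer to x than 35/11.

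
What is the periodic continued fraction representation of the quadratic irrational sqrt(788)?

Write x_i = (sqrt(788) + m_i)/d_i with (m_0, d_0) = (0, 1). a_0 = floor(sqrt(788)) = 28, since 28^2 = 784 <= 788 < 841 = 29^2.
Iterate m_{i+1} = d_i*a_i - m_i, d_{i+1} = (788 - m_{i+1}^2)/d_i, a_{i+1} = floor((a_0 + m_{i+1})/d_{i+1}):
  m_1 = 1*28 - 0 = 28, d_1 = (788 - 28^2)/1 = 4/1 = 4, a_1 = floor((28 + 28)/4) = 14.
  m_2 = 4*14 - 28 = 28, d_2 = (788 - 28^2)/4 = 4/4 = 1, a_2 = floor((28 + 28)/1) = 56.
  m_3 = 1*56 - 28 = 28, d_3 = (788 - 28^2)/1 = 4/1 = 4: (m_3, d_3) = (m_1, d_1) = (28, 4), so from here the quotients repeat a_1, a_2; the period length is 2.
Hence the expansion of sqrt(788) is a_0 = 28 followed by the repeating block 14, 56 (period 2).

[28; (14, 56)]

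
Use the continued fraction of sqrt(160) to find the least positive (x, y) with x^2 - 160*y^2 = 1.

(x, y) = (721, 57)

First expand sqrt(160) as a continued fraction. With x_i = (sqrt(160) + m_i)/d_i and (m_0, d_0) = (0, 1): a_0 = floor(sqrt(160)) = 12, since 12^2 = 144 <= 160 < 169 = 13^2.
Iterate m_{i+1} = d_i*a_i - m_i, d_{i+1} = (160 - m_{i+1}^2)/d_i, a_{i+1} = floor((a_0 + m_{i+1})/d_{i+1}):
  m_1 = 1*12 - 0 = 12, d_1 = (160 - 12^2)/1 = 16/1 = 16, a_1 = floor((12 + 12)/16) = 1.
  m_2 = 16*1 - 12 = 4, d_2 = (160 - 4^2)/16 = 144/16 = 9, a_2 = floor((12 + 4)/9) = 1.
  m_3 = 9*1 - 4 = 5, d_3 = (160 - 5^2)/9 = 135/9 = 15, a_3 = floor((12 + 5)/15) = 1.
  m_4 = 15*1 - 5 = 10, d_4 = (160 - 10^2)/15 = 60/15 = 4, a_4 = floor((12 + 10)/4) = 5.
  m_5 = 4*5 - 10 = 10, d_5 = (160 - 10^2)/4 = 60/4 = 15, a_5 = floor((12 + 10)/15) = 1.
  m_6 = 15*1 - 10 = 5, d_6 = (160 - 5^2)/15 = 135/15 = 9, a_6 = floor((12 + 5)/9) = 1.
  m_7 = 9*1 - 5 = 4, d_7 = (160 - 4^2)/9 = 144/9 = 16, a_7 = floor((12 + 4)/16) = 1.
  m_8 = 16*1 - 4 = 12, d_8 = (160 - 12^2)/16 = 16/16 = 1, a_8 = floor((12 + 12)/1) = 24.
  m_9 = 1*24 - 12 = 12, d_9 = (160 - 12^2)/1 = 16/1 = 16: (m_9, d_9) = (m_1, d_1) = (12, 16), so from here the quotients repeat a_1, ..., a_8; the period length is 8.
So sqrt(160) = [12; (1, 1, 1, 5, 1, 1, 1, 24)] with period length k = 8.
k is even, so the fundamental solution of x^2 - 160y^2 = 1 is (p_{k-1}, q_{k-1}) = (p_7, q_7); compute convergents through index 7.
Convergents (p_i = a_i*p_{i-1} + p_{i-2}, q_i = a_i*q_{i-1} + q_{i-2} with p_{-2}=0, p_{-1}=1, q_{-2}=1, q_{-1}=0):
  i=0: a_0=12, p_0 = 12*1 + 0 = 12, q_0 = 12*0 + 1 = 1.
  i=1: a_1=1, p_1 = 1*12 + 1 = 13, q_1 = 1*1 + 0 = 1.
  i=2: a_2=1, p_2 = 1*13 + 12 = 25, q_2 = 1*1 + 1 = 2.
  i=3: a_3=1, p_3 = 1*25 + 13 = 38, q_3 = 1*2 + 1 = 3.
  i=4: a_4=5, p_4 = 5*38 + 25 = 215, q_4 = 5*3 + 2 = 17.
  i=5: a_5=1, p_5 = 1*215 + 38 = 253, q_5 = 1*17 + 3 = 20.
  i=6: a_6=1, p_6 = 1*253 + 215 = 468, q_6 = 1*20 + 17 = 37.
  i=7: a_7=1, p_7 = 1*468 + 253 = 721, q_7 = 1*37 + 20 = 57.
Check: 721^2 - 160*57^2 = 519841 - 519840 = 1, so (x, y) = (721, 57) solves the equation, and by the theorem it is the least positive solution.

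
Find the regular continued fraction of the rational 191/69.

Run the Euclidean algorithm on 191 and 69; the successive quotients are the partial quotients a_0, a_1, ... (each step inverts the fractional part left over by the previous one):
  191 = 2*69 + 53, so a_0 = 2.
  69 = 1*53 + 16, so a_1 = 1.
  53 = 3*16 + 5, so a_2 = 3.
  16 = 3*5 + 1, so a_3 = 3.
  5 = 5*1 + 0, so a_4 = 5.
The remainder reaches 0 after 5 divisions, so the expansion has 5 partial quotients, read off in order.

[2; 1, 3, 3, 5]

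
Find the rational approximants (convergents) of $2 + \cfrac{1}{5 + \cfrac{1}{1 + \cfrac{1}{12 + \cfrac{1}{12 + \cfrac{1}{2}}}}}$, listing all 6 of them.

Using the convergent recurrence p_i = a_i*p_{i-1} + p_{i-2}, q_i = a_i*q_{i-1} + q_{i-2} with p_{-2}=0, p_{-1}=1, q_{-2}=1, q_{-1}=0:
  i=0: a_0=2, p_0 = 2*1 + 0 = 2, q_0 = 2*0 + 1 = 1.
  i=1: a_1=5, p_1 = 5*2 + 1 = 11, q_1 = 5*1 + 0 = 5.
  i=2: a_2=1, p_2 = 1*11 + 2 = 13, q_2 = 1*5 + 1 = 6.
  i=3: a_3=12, p_3 = 12*13 + 11 = 167, q_3 = 12*6 + 5 = 77.
  i=4: a_4=12, p_4 = 12*167 + 13 = 2017, q_4 = 12*77 + 6 = 930.
  i=5: a_5=2, p_5 = 2*2017 + 167 = 4201, q_5 = 2*930 + 77 = 1937.

2/1, 11/5, 13/6, 167/77, 2017/930, 4201/1937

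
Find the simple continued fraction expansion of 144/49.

[2; 1, 15, 3]

Run the Euclidean algorithm on 144 and 49; the successive quotients are the partial quotients a_0, a_1, ... (each step inverts the fractional part left over by the previous one):
  144 = 2*49 + 46, so a_0 = 2.
  49 = 1*46 + 3, so a_1 = 1.
  46 = 15*3 + 1, so a_2 = 15.
  3 = 3*1 + 0, so a_3 = 3.
The remainder reaches 0 after 4 divisions, so the expansion has 4 partial quotients, read off in order.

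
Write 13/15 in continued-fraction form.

[0; 1, 6, 2]

Run the Euclidean algorithm on 13 and 15; the successive quotients are the partial quotients a_0, a_1, ... (each step inverts the fractional part left over by the previous one):
  13 = 0*15 + 13, so a_0 = 0.
  15 = 1*13 + 2, so a_1 = 1.
  13 = 6*2 + 1, so a_2 = 6.
  2 = 2*1 + 0, so a_3 = 2.
The remainder reaches 0 after 4 divisions, so the expansion has 4 partial quotients, read off in order.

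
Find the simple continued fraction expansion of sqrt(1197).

Write x_i = (sqrt(1197) + m_i)/d_i with (m_0, d_0) = (0, 1). a_0 = floor(sqrt(1197)) = 34, since 34^2 = 1156 <= 1197 < 1225 = 35^2.
Iterate m_{i+1} = d_i*a_i - m_i, d_{i+1} = (1197 - m_{i+1}^2)/d_i, a_{i+1} = floor((a_0 + m_{i+1})/d_{i+1}):
  m_1 = 1*34 - 0 = 34, d_1 = (1197 - 34^2)/1 = 41/1 = 41, a_1 = floor((34 + 34)/41) = 1.
  m_2 = 41*1 - 34 = 7, d_2 = (1197 - 7^2)/41 = 1148/41 = 28, a_2 = floor((34 + 7)/28) = 1.
  m_3 = 28*1 - 7 = 21, d_3 = (1197 - 21^2)/28 = 756/28 = 27, a_3 = floor((34 + 21)/27) = 2.
  m_4 = 27*2 - 21 = 33, d_4 = (1197 - 33^2)/27 = 108/27 = 4, a_4 = floor((34 + 33)/4) = 16.
  m_5 = 4*16 - 33 = 31, d_5 = (1197 - 31^2)/4 = 236/4 = 59, a_5 = floor((34 + 31)/59) = 1.
  m_6 = 59*1 - 31 = 28, d_6 = (1197 - 28^2)/59 = 413/59 = 7, a_6 = floor((34 + 28)/7) = 8.
  m_7 = 7*8 - 28 = 28, d_7 = (1197 - 28^2)/7 = 413/7 = 59, a_7 = floor((34 + 28)/59) = 1.
  m_8 = 59*1 - 28 = 31, d_8 = (1197 - 31^2)/59 = 236/59 = 4, a_8 = floor((34 + 31)/4) = 16.
  m_9 = 4*16 - 31 = 33, d_9 = (1197 - 33^2)/4 = 108/4 = 27, a_9 = floor((34 + 33)/27) = 2.
  m_10 = 27*2 - 33 = 21, d_10 = (1197 - 21^2)/27 = 756/27 = 28, a_10 = floor((34 + 21)/28) = 1.
  m_11 = 28*1 - 21 = 7, d_11 = (1197 - 7^2)/28 = 1148/28 = 41, a_11 = floor((34 + 7)/41) = 1.
  m_12 = 41*1 - 7 = 34, d_12 = (1197 - 34^2)/41 = 41/41 = 1, a_12 = floor((34 + 34)/1) = 68.
  m_13 = 1*68 - 34 = 34, d_13 = (1197 - 34^2)/1 = 41/1 = 41: (m_13, d_13) = (m_1, d_1) = (34, 41), so from here the quotients repeat a_1, ..., a_12; the period length is 12.
Hence the expansion of sqrt(1197) is a_0 = 34 followed by the repeating block 1, 1, 2, 16, 1, 8, 1, 16, 2, 1, 1, 68 (period 12).

[34; (1, 1, 2, 16, 1, 8, 1, 16, 2, 1, 1, 68)]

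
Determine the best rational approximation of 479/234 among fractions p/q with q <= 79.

Expand x = 479/234 as a continued fraction with the Euclidean algorithm:
  479 = 2*234 + 11, so a_0 = 2.
  234 = 21*11 + 3, so a_1 = 21.
  11 = 3*3 + 2, so a_2 = 3.
  3 = 1*2 + 1, so a_3 = 1.
  2 = 2*1 + 0, so a_4 = 2.
so x = [2; 21, 3, 1, 2].
Convergents (p_i = a_i*p_{i-1} + p_{i-2}, q_i = a_i*q_{i-1} + q_{i-2} with p_{-2}=0, p_{-1}=1, q_{-2}=1, q_{-1}=0), until the denominator exceeds 79:
  i=0: a_0=2, p_0 = 2*1 + 0 = 2, q_0 = 2*0 + 1 = 1.
  i=1: a_1=21, p_1 = 21*2 + 1 = 43, q_1 = 21*1 + 0 = 21.
  i=2: a_2=3, p_2 = 3*43 + 2 = 131, q_2 = 3*21 + 1 = 64.
  i=3: a_3=1, p_3 = 1*131 + 43 = 174, q_3 = 1*64 + 21 = 85.
q_3 = 85 > 79, so the last convergent with denominator <= 79 is p_2/q_2 = 131/64.
The closest fraction with denominator <= 79 is either p_2/q_2 or the intermediate fraction (k*p_2 + p_1)/(k*q_2 + q_1) with the largest k >= 1 whose denominator stays <= 79; these approach x as k grows, and every other convergent or intermediate fraction in range is farther away.
Largest k: floor((79 - q_1)/q_2) = floor((79 - 21)/64) = 0.
Since k = 0, no intermediate fraction beyond p_2/q_2 has denominator <= 79, so the convergent 131/64 is the closest (its error is |479*64 - 131*234|/(234*64) = 2/14976).

131/64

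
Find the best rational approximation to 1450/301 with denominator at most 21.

53/11

Expand x = 1450/301 as a continued fraction with the Euclidean algorithm:
  1450 = 4*301 + 246, so a_0 = 4.
  301 = 1*246 + 55, so a_1 = 1.
  246 = 4*55 + 26, so a_2 = 4.
  55 = 2*26 + 3, so a_3 = 2.
  26 = 8*3 + 2, so a_4 = 8.
  3 = 1*2 + 1, so a_5 = 1.
  2 = 2*1 + 0, so a_6 = 2.
so x = [4; 1, 4, 2, 8, 1, 2].
Convergents (p_i = a_i*p_{i-1} + p_{i-2}, q_i = a_i*q_{i-1} + q_{i-2} with p_{-2}=0, p_{-1}=1, q_{-2}=1, q_{-1}=0), until the denominator exceeds 21:
  i=0: a_0=4, p_0 = 4*1 + 0 = 4, q_0 = 4*0 + 1 = 1.
  i=1: a_1=1, p_1 = 1*4 + 1 = 5, q_1 = 1*1 + 0 = 1.
  i=2: a_2=4, p_2 = 4*5 + 4 = 24, q_2 = 4*1 + 1 = 5.
  i=3: a_3=2, p_3 = 2*24 + 5 = 53, q_3 = 2*5 + 1 = 11.
  i=4: a_4=8, p_4 = 8*53 + 24 = 448, q_4 = 8*11 + 5 = 93.
q_4 = 93 > 21, so the last convergent with denominator <= 21 is p_3/q_3 = 53/11.
The closest fraction with denominator <= 21 is either p_3/q_3 or the intermediate fraction (k*p_3 + p_2)/(k*q_3 + q_2) with the largest k >= 1 whose denominator stays <= 21; these approach x as k grows, and every other convergent or intermediate fraction in range is farther away.
Largest k: floor((21 - q_2)/q_3) = floor((21 - 5)/11) = 1.
That gives (1*53 + 24)/(1*11 + 5) = 77/16.
Compare the errors: |x - 53/11| = |1450*11 - 53*301|/(301*11) = 3/3311, and |x - 77/16| = |1450*16 - 77*301|/(301*16) = 23/4816.
Cross-multiplying, 3*4816 = 14448 < 76153 = 23*3311, so 3/3311 is smaller: the convergent 53/11 is closer to x than 77/16.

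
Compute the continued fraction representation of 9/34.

[0; 3, 1, 3, 2]

Run the Euclidean algorithm on 9 and 34; the successive quotients are the partial quotients a_0, a_1, ... (each step inverts the fractional part left over by the previous one):
  9 = 0*34 + 9, so a_0 = 0.
  34 = 3*9 + 7, so a_1 = 3.
  9 = 1*7 + 2, so a_2 = 1.
  7 = 3*2 + 1, so a_3 = 3.
  2 = 2*1 + 0, so a_4 = 2.
The remainder reaches 0 after 5 divisions, so the expansion has 5 partial quotients, read off in order.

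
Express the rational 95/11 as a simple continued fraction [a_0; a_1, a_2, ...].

Run the Euclidean algorithm on 95 and 11; the successive quotients are the partial quotients a_0, a_1, ... (each step inverts the fractional part left over by the previous one):
  95 = 8*11 + 7, so a_0 = 8.
  11 = 1*7 + 4, so a_1 = 1.
  7 = 1*4 + 3, so a_2 = 1.
  4 = 1*3 + 1, so a_3 = 1.
  3 = 3*1 + 0, so a_4 = 3.
The remainder reaches 0 after 5 divisions, so the expansion has 5 partial quotients, read off in order.

[8; 1, 1, 1, 3]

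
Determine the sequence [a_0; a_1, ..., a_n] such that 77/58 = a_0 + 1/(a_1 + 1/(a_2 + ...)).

Run the Euclidean algorithm on 77 and 58; the successive quotients are the partial quotients a_0, a_1, ... (each step inverts the fractional part left over by the previous one):
  77 = 1*58 + 19, so a_0 = 1.
  58 = 3*19 + 1, so a_1 = 3.
  19 = 19*1 + 0, so a_2 = 19.
The remainder reaches 0 after 3 divisions, so the expansion has 3 partial quotients, read off in order.

[1; 3, 19]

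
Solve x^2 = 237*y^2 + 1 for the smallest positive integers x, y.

(x, y) = (228151, 14820)

First expand sqrt(237) as a continued fraction. With x_i = (sqrt(237) + m_i)/d_i and (m_0, d_0) = (0, 1): a_0 = floor(sqrt(237)) = 15, since 15^2 = 225 <= 237 < 256 = 16^2.
Iterate m_{i+1} = d_i*a_i - m_i, d_{i+1} = (237 - m_{i+1}^2)/d_i, a_{i+1} = floor((a_0 + m_{i+1})/d_{i+1}):
  m_1 = 1*15 - 0 = 15, d_1 = (237 - 15^2)/1 = 12/1 = 12, a_1 = floor((15 + 15)/12) = 2.
  m_2 = 12*2 - 15 = 9, d_2 = (237 - 9^2)/12 = 156/12 = 13, a_2 = floor((15 + 9)/13) = 1.
  m_3 = 13*1 - 9 = 4, d_3 = (237 - 4^2)/13 = 221/13 = 17, a_3 = floor((15 + 4)/17) = 1.
  m_4 = 17*1 - 4 = 13, d_4 = (237 - 13^2)/17 = 68/17 = 4, a_4 = floor((15 + 13)/4) = 7.
  m_5 = 4*7 - 13 = 15, d_5 = (237 - 15^2)/4 = 12/4 = 3, a_5 = floor((15 + 15)/3) = 10.
  m_6 = 3*10 - 15 = 15, d_6 = (237 - 15^2)/3 = 12/3 = 4, a_6 = floor((15 + 15)/4) = 7.
  m_7 = 4*7 - 15 = 13, d_7 = (237 - 13^2)/4 = 68/4 = 17, a_7 = floor((15 + 13)/17) = 1.
  m_8 = 17*1 - 13 = 4, d_8 = (237 - 4^2)/17 = 221/17 = 13, a_8 = floor((15 + 4)/13) = 1.
  m_9 = 13*1 - 4 = 9, d_9 = (237 - 9^2)/13 = 156/13 = 12, a_9 = floor((15 + 9)/12) = 2.
  m_10 = 12*2 - 9 = 15, d_10 = (237 - 15^2)/12 = 12/12 = 1, a_10 = floor((15 + 15)/1) = 30.
  m_11 = 1*30 - 15 = 15, d_11 = (237 - 15^2)/1 = 12/1 = 12: (m_11, d_11) = (m_1, d_1) = (15, 12), so from here the quotients repeat a_1, ..., a_10; the period length is 10.
So sqrt(237) = [15; (2, 1, 1, 7, 10, 7, 1, 1, 2, 30)] with period length k = 10.
k is even, so the fundamental solution of x^2 - 237y^2 = 1 is (p_{k-1}, q_{k-1}) = (p_9, q_9); compute convergents through index 9.
Convergents (p_i = a_i*p_{i-1} + p_{i-2}, q_i = a_i*q_{i-1} + q_{i-2} with p_{-2}=0, p_{-1}=1, q_{-2}=1, q_{-1}=0):
  i=0: a_0=15, p_0 = 15*1 + 0 = 15, q_0 = 15*0 + 1 = 1.
  i=1: a_1=2, p_1 = 2*15 + 1 = 31, q_1 = 2*1 + 0 = 2.
  i=2: a_2=1, p_2 = 1*31 + 15 = 46, q_2 = 1*2 + 1 = 3.
  i=3: a_3=1, p_3 = 1*46 + 31 = 77, q_3 = 1*3 + 2 = 5.
  i=4: a_4=7, p_4 = 7*77 + 46 = 585, q_4 = 7*5 + 3 = 38.
  i=5: a_5=10, p_5 = 10*585 + 77 = 5927, q_5 = 10*38 + 5 = 385.
  i=6: a_6=7, p_6 = 7*5927 + 585 = 42074, q_6 = 7*385 + 38 = 2733.
  i=7: a_7=1, p_7 = 1*42074 + 5927 = 48001, q_7 = 1*2733 + 385 = 3118.
  i=8: a_8=1, p_8 = 1*48001 + 42074 = 90075, q_8 = 1*3118 + 2733 = 5851.
  i=9: a_9=2, p_9 = 2*90075 + 48001 = 228151, q_9 = 2*5851 + 3118 = 14820.
Check: 228151^2 - 237*14820^2 = 52052878801 - 52052878800 = 1, so (x, y) = (228151, 14820) solves the equation, and by the theorem it is the least positive solution.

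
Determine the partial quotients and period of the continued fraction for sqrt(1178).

[34; (3, 9, 2, 9, 3, 68)]

Write x_i = (sqrt(1178) + m_i)/d_i with (m_0, d_0) = (0, 1). a_0 = floor(sqrt(1178)) = 34, since 34^2 = 1156 <= 1178 < 1225 = 35^2.
Iterate m_{i+1} = d_i*a_i - m_i, d_{i+1} = (1178 - m_{i+1}^2)/d_i, a_{i+1} = floor((a_0 + m_{i+1})/d_{i+1}):
  m_1 = 1*34 - 0 = 34, d_1 = (1178 - 34^2)/1 = 22/1 = 22, a_1 = floor((34 + 34)/22) = 3.
  m_2 = 22*3 - 34 = 32, d_2 = (1178 - 32^2)/22 = 154/22 = 7, a_2 = floor((34 + 32)/7) = 9.
  m_3 = 7*9 - 32 = 31, d_3 = (1178 - 31^2)/7 = 217/7 = 31, a_3 = floor((34 + 31)/31) = 2.
  m_4 = 31*2 - 31 = 31, d_4 = (1178 - 31^2)/31 = 217/31 = 7, a_4 = floor((34 + 31)/7) = 9.
  m_5 = 7*9 - 31 = 32, d_5 = (1178 - 32^2)/7 = 154/7 = 22, a_5 = floor((34 + 32)/22) = 3.
  m_6 = 22*3 - 32 = 34, d_6 = (1178 - 34^2)/22 = 22/22 = 1, a_6 = floor((34 + 34)/1) = 68.
  m_7 = 1*68 - 34 = 34, d_7 = (1178 - 34^2)/1 = 22/1 = 22: (m_7, d_7) = (m_1, d_1) = (34, 22), so from here the quotients repeat a_1, ..., a_6; the period length is 6.
Hence the expansion of sqrt(1178) is a_0 = 34 followed by the repeating block 3, 9, 2, 9, 3, 68 (period 6).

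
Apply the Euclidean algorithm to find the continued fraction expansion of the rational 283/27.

Run the Euclidean algorithm on 283 and 27; the successive quotients are the partial quotients a_0, a_1, ... (each step inverts the fractional part left over by the previous one):
  283 = 10*27 + 13, so a_0 = 10.
  27 = 2*13 + 1, so a_1 = 2.
  13 = 13*1 + 0, so a_2 = 13.
The remainder reaches 0 after 3 divisions, so the expansion has 3 partial quotients, read off in order.

[10; 2, 13]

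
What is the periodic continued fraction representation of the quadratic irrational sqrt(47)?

Write x_i = (sqrt(47) + m_i)/d_i with (m_0, d_0) = (0, 1). a_0 = floor(sqrt(47)) = 6, since 6^2 = 36 <= 47 < 49 = 7^2.
Iterate m_{i+1} = d_i*a_i - m_i, d_{i+1} = (47 - m_{i+1}^2)/d_i, a_{i+1} = floor((a_0 + m_{i+1})/d_{i+1}):
  m_1 = 1*6 - 0 = 6, d_1 = (47 - 6^2)/1 = 11/1 = 11, a_1 = floor((6 + 6)/11) = 1.
  m_2 = 11*1 - 6 = 5, d_2 = (47 - 5^2)/11 = 22/11 = 2, a_2 = floor((6 + 5)/2) = 5.
  m_3 = 2*5 - 5 = 5, d_3 = (47 - 5^2)/2 = 22/2 = 11, a_3 = floor((6 + 5)/11) = 1.
  m_4 = 11*1 - 5 = 6, d_4 = (47 - 6^2)/11 = 11/11 = 1, a_4 = floor((6 + 6)/1) = 12.
  m_5 = 1*12 - 6 = 6, d_5 = (47 - 6^2)/1 = 11/1 = 11: (m_5, d_5) = (m_1, d_1) = (6, 11), so from here the quotients repeat a_1, ..., a_4; the period length is 4.
Hence the expansion of sqrt(47) is a_0 = 6 followed by the repeating block 1, 5, 1, 12 (period 4).

[6; (1, 5, 1, 12)]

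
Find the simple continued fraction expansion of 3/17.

[0; 5, 1, 2]

Run the Euclidean algorithm on 3 and 17; the successive quotients are the partial quotients a_0, a_1, ... (each step inverts the fractional part left over by the previous one):
  3 = 0*17 + 3, so a_0 = 0.
  17 = 5*3 + 2, so a_1 = 5.
  3 = 1*2 + 1, so a_2 = 1.
  2 = 2*1 + 0, so a_3 = 2.
The remainder reaches 0 after 4 divisions, so the expansion has 4 partial quotients, read off in order.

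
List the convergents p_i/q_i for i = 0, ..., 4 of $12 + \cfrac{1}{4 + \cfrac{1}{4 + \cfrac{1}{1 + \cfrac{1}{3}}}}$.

12/1, 49/4, 208/17, 257/21, 979/80

Using the convergent recurrence p_i = a_i*p_{i-1} + p_{i-2}, q_i = a_i*q_{i-1} + q_{i-2} with p_{-2}=0, p_{-1}=1, q_{-2}=1, q_{-1}=0:
  i=0: a_0=12, p_0 = 12*1 + 0 = 12, q_0 = 12*0 + 1 = 1.
  i=1: a_1=4, p_1 = 4*12 + 1 = 49, q_1 = 4*1 + 0 = 4.
  i=2: a_2=4, p_2 = 4*49 + 12 = 208, q_2 = 4*4 + 1 = 17.
  i=3: a_3=1, p_3 = 1*208 + 49 = 257, q_3 = 1*17 + 4 = 21.
  i=4: a_4=3, p_4 = 3*257 + 208 = 979, q_4 = 3*21 + 17 = 80.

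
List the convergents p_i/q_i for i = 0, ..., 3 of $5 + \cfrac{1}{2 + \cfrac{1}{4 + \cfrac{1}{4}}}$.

5/1, 11/2, 49/9, 207/38

Using the convergent recurrence p_i = a_i*p_{i-1} + p_{i-2}, q_i = a_i*q_{i-1} + q_{i-2} with p_{-2}=0, p_{-1}=1, q_{-2}=1, q_{-1}=0:
  i=0: a_0=5, p_0 = 5*1 + 0 = 5, q_0 = 5*0 + 1 = 1.
  i=1: a_1=2, p_1 = 2*5 + 1 = 11, q_1 = 2*1 + 0 = 2.
  i=2: a_2=4, p_2 = 4*11 + 5 = 49, q_2 = 4*2 + 1 = 9.
  i=3: a_3=4, p_3 = 4*49 + 11 = 207, q_3 = 4*9 + 2 = 38.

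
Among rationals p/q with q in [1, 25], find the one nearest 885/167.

53/10

Expand x = 885/167 as a continued fraction with the Euclidean algorithm:
  885 = 5*167 + 50, so a_0 = 5.
  167 = 3*50 + 17, so a_1 = 3.
  50 = 2*17 + 16, so a_2 = 2.
  17 = 1*16 + 1, so a_3 = 1.
  16 = 16*1 + 0, so a_4 = 16.
so x = [5; 3, 2, 1, 16].
Convergents (p_i = a_i*p_{i-1} + p_{i-2}, q_i = a_i*q_{i-1} + q_{i-2} with p_{-2}=0, p_{-1}=1, q_{-2}=1, q_{-1}=0), until the denominator exceeds 25:
  i=0: a_0=5, p_0 = 5*1 + 0 = 5, q_0 = 5*0 + 1 = 1.
  i=1: a_1=3, p_1 = 3*5 + 1 = 16, q_1 = 3*1 + 0 = 3.
  i=2: a_2=2, p_2 = 2*16 + 5 = 37, q_2 = 2*3 + 1 = 7.
  i=3: a_3=1, p_3 = 1*37 + 16 = 53, q_3 = 1*7 + 3 = 10.
  i=4: a_4=16, p_4 = 16*53 + 37 = 885, q_4 = 16*10 + 7 = 167.
q_4 = 167 > 25, so the last convergent with denominator <= 25 is p_3/q_3 = 53/10.
The closest fraction with denominator <= 25 is either p_3/q_3 or the intermediate fraction (k*p_3 + p_2)/(k*q_3 + q_2) with the largest k >= 1 whose denominator stays <= 25; these approach x as k grows, and every other convergent or intermediate fraction in range is farther away.
Largest k: floor((25 - q_2)/q_3) = floor((25 - 7)/10) = 1.
That gives (1*53 + 37)/(1*10 + 7) = 90/17.
Compare the errors: |x - 53/10| = |885*10 - 53*167|/(167*10) = 1/1670, and |x - 90/17| = |885*17 - 90*167|/(167*17) = 15/2839.
Cross-multiplying, 1*2839 = 2839 < 25050 = 15*1670, so 1/1670 is smaller: the convergent 53/10 is closer to x than 90/17.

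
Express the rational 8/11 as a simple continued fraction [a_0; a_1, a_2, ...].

Run the Euclidean algorithm on 8 and 11; the successive quotients are the partial quotients a_0, a_1, ... (each step inverts the fractional part left over by the previous one):
  8 = 0*11 + 8, so a_0 = 0.
  11 = 1*8 + 3, so a_1 = 1.
  8 = 2*3 + 2, so a_2 = 2.
  3 = 1*2 + 1, so a_3 = 1.
  2 = 2*1 + 0, so a_4 = 2.
The remainder reaches 0 after 5 divisions, so the expansion has 5 partial quotients, read off in order.

[0; 1, 2, 1, 2]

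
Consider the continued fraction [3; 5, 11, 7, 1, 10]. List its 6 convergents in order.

Using the convergent recurrence p_i = a_i*p_{i-1} + p_{i-2}, q_i = a_i*q_{i-1} + q_{i-2} with p_{-2}=0, p_{-1}=1, q_{-2}=1, q_{-1}=0:
  i=0: a_0=3, p_0 = 3*1 + 0 = 3, q_0 = 3*0 + 1 = 1.
  i=1: a_1=5, p_1 = 5*3 + 1 = 16, q_1 = 5*1 + 0 = 5.
  i=2: a_2=11, p_2 = 11*16 + 3 = 179, q_2 = 11*5 + 1 = 56.
  i=3: a_3=7, p_3 = 7*179 + 16 = 1269, q_3 = 7*56 + 5 = 397.
  i=4: a_4=1, p_4 = 1*1269 + 179 = 1448, q_4 = 1*397 + 56 = 453.
  i=5: a_5=10, p_5 = 10*1448 + 1269 = 15749, q_5 = 10*453 + 397 = 4927.

3/1, 16/5, 179/56, 1269/397, 1448/453, 15749/4927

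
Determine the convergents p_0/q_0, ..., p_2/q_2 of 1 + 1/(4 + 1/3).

Using the convergent recurrence p_i = a_i*p_{i-1} + p_{i-2}, q_i = a_i*q_{i-1} + q_{i-2} with p_{-2}=0, p_{-1}=1, q_{-2}=1, q_{-1}=0:
  i=0: a_0=1, p_0 = 1*1 + 0 = 1, q_0 = 1*0 + 1 = 1.
  i=1: a_1=4, p_1 = 4*1 + 1 = 5, q_1 = 4*1 + 0 = 4.
  i=2: a_2=3, p_2 = 3*5 + 1 = 16, q_2 = 3*4 + 1 = 13.

1/1, 5/4, 16/13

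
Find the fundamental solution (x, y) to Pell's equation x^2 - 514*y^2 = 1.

First expand sqrt(514) as a continued fraction. With x_i = (sqrt(514) + m_i)/d_i and (m_0, d_0) = (0, 1): a_0 = floor(sqrt(514)) = 22, since 22^2 = 484 <= 514 < 529 = 23^2.
Iterate m_{i+1} = d_i*a_i - m_i, d_{i+1} = (514 - m_{i+1}^2)/d_i, a_{i+1} = floor((a_0 + m_{i+1})/d_{i+1}):
  m_1 = 1*22 - 0 = 22, d_1 = (514 - 22^2)/1 = 30/1 = 30, a_1 = floor((22 + 22)/30) = 1.
  m_2 = 30*1 - 22 = 8, d_2 = (514 - 8^2)/30 = 450/30 = 15, a_2 = floor((22 + 8)/15) = 2.
  m_3 = 15*2 - 8 = 22, d_3 = (514 - 22^2)/15 = 30/15 = 2, a_3 = floor((22 + 22)/2) = 22.
  m_4 = 2*22 - 22 = 22, d_4 = (514 - 22^2)/2 = 30/2 = 15, a_4 = floor((22 + 22)/15) = 2.
  m_5 = 15*2 - 22 = 8, d_5 = (514 - 8^2)/15 = 450/15 = 30, a_5 = floor((22 + 8)/30) = 1.
  m_6 = 30*1 - 8 = 22, d_6 = (514 - 22^2)/30 = 30/30 = 1, a_6 = floor((22 + 22)/1) = 44.
  m_7 = 1*44 - 22 = 22, d_7 = (514 - 22^2)/1 = 30/1 = 30: (m_7, d_7) = (m_1, d_1) = (22, 30), so from here the quotients repeat a_1, ..., a_6; the period length is 6.
So sqrt(514) = [22; (1, 2, 22, 2, 1, 44)] with period length k = 6.
k is even, so the fundamental solution of x^2 - 514y^2 = 1 is (p_{k-1}, q_{k-1}) = (p_5, q_5); compute convergents through index 5.
Convergents (p_i = a_i*p_{i-1} + p_{i-2}, q_i = a_i*q_{i-1} + q_{i-2} with p_{-2}=0, p_{-1}=1, q_{-2}=1, q_{-1}=0):
  i=0: a_0=22, p_0 = 22*1 + 0 = 22, q_0 = 22*0 + 1 = 1.
  i=1: a_1=1, p_1 = 1*22 + 1 = 23, q_1 = 1*1 + 0 = 1.
  i=2: a_2=2, p_2 = 2*23 + 22 = 68, q_2 = 2*1 + 1 = 3.
  i=3: a_3=22, p_3 = 22*68 + 23 = 1519, q_3 = 22*3 + 1 = 67.
  i=4: a_4=2, p_4 = 2*1519 + 68 = 3106, q_4 = 2*67 + 3 = 137.
  i=5: a_5=1, p_5 = 1*3106 + 1519 = 4625, q_5 = 1*137 + 67 = 204.
Check: 4625^2 - 514*204^2 = 21390625 - 21390624 = 1, so (x, y) = (4625, 204) solves the equation, and by the theorem it is the least positive solution.

(x, y) = (4625, 204)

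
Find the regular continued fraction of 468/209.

[2; 4, 5, 1, 1, 4]

Run the Euclidean algorithm on 468 and 209; the successive quotients are the partial quotients a_0, a_1, ... (each step inverts the fractional part left over by the previous one):
  468 = 2*209 + 50, so a_0 = 2.
  209 = 4*50 + 9, so a_1 = 4.
  50 = 5*9 + 5, so a_2 = 5.
  9 = 1*5 + 4, so a_3 = 1.
  5 = 1*4 + 1, so a_4 = 1.
  4 = 4*1 + 0, so a_5 = 4.
The remainder reaches 0 after 6 divisions, so the expansion has 6 partial quotients, read off in order.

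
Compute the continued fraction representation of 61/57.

Run the Euclidean algorithm on 61 and 57; the successive quotients are the partial quotients a_0, a_1, ... (each step inverts the fractional part left over by the previous one):
  61 = 1*57 + 4, so a_0 = 1.
  57 = 14*4 + 1, so a_1 = 14.
  4 = 4*1 + 0, so a_2 = 4.
The remainder reaches 0 after 3 divisions, so the expansion has 3 partial quotients, read off in order.

[1; 14, 4]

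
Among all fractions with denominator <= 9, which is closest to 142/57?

5/2

Expand x = 142/57 as a continued fraction with the Euclidean algorithm:
  142 = 2*57 + 28, so a_0 = 2.
  57 = 2*28 + 1, so a_1 = 2.
  28 = 28*1 + 0, so a_2 = 28.
so x = [2; 2, 28].
Convergents (p_i = a_i*p_{i-1} + p_{i-2}, q_i = a_i*q_{i-1} + q_{i-2} with p_{-2}=0, p_{-1}=1, q_{-2}=1, q_{-1}=0), until the denominator exceeds 9:
  i=0: a_0=2, p_0 = 2*1 + 0 = 2, q_0 = 2*0 + 1 = 1.
  i=1: a_1=2, p_1 = 2*2 + 1 = 5, q_1 = 2*1 + 0 = 2.
  i=2: a_2=28, p_2 = 28*5 + 2 = 142, q_2 = 28*2 + 1 = 57.
q_2 = 57 > 9, so the last convergent with denominator <= 9 is p_1/q_1 = 5/2.
The closest fraction with denominator <= 9 is either p_1/q_1 or the intermediate fraction (k*p_1 + p_0)/(k*q_1 + q_0) with the largest k >= 1 whose denominator stays <= 9; these approach x as k grows, and every other convergent or intermediate fraction in range is farther away.
Largest k: floor((9 - q_0)/q_1) = floor((9 - 1)/2) = 4.
That gives (4*5 + 2)/(4*2 + 1) = 22/9.
Compare the errors: |x - 5/2| = |142*2 - 5*57|/(57*2) = 1/114, and |x - 22/9| = |142*9 - 22*57|/(57*9) = 24/513.
Cross-multiplying, 1*513 = 513 < 2736 = 24*114, so 1/114 is smaller: the convergent 5/2 is closer to x than 22/9.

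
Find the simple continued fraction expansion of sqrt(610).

[24; (1, 2, 3, 5, 5, 3, 2, 1, 48)]

Write x_i = (sqrt(610) + m_i)/d_i with (m_0, d_0) = (0, 1). a_0 = floor(sqrt(610)) = 24, since 24^2 = 576 <= 610 < 625 = 25^2.
Iterate m_{i+1} = d_i*a_i - m_i, d_{i+1} = (610 - m_{i+1}^2)/d_i, a_{i+1} = floor((a_0 + m_{i+1})/d_{i+1}):
  m_1 = 1*24 - 0 = 24, d_1 = (610 - 24^2)/1 = 34/1 = 34, a_1 = floor((24 + 24)/34) = 1.
  m_2 = 34*1 - 24 = 10, d_2 = (610 - 10^2)/34 = 510/34 = 15, a_2 = floor((24 + 10)/15) = 2.
  m_3 = 15*2 - 10 = 20, d_3 = (610 - 20^2)/15 = 210/15 = 14, a_3 = floor((24 + 20)/14) = 3.
  m_4 = 14*3 - 20 = 22, d_4 = (610 - 22^2)/14 = 126/14 = 9, a_4 = floor((24 + 22)/9) = 5.
  m_5 = 9*5 - 22 = 23, d_5 = (610 - 23^2)/9 = 81/9 = 9, a_5 = floor((24 + 23)/9) = 5.
  m_6 = 9*5 - 23 = 22, d_6 = (610 - 22^2)/9 = 126/9 = 14, a_6 = floor((24 + 22)/14) = 3.
  m_7 = 14*3 - 22 = 20, d_7 = (610 - 20^2)/14 = 210/14 = 15, a_7 = floor((24 + 20)/15) = 2.
  m_8 = 15*2 - 20 = 10, d_8 = (610 - 10^2)/15 = 510/15 = 34, a_8 = floor((24 + 10)/34) = 1.
  m_9 = 34*1 - 10 = 24, d_9 = (610 - 24^2)/34 = 34/34 = 1, a_9 = floor((24 + 24)/1) = 48.
  m_10 = 1*48 - 24 = 24, d_10 = (610 - 24^2)/1 = 34/1 = 34: (m_10, d_10) = (m_1, d_1) = (24, 34), so from here the quotients repeat a_1, ..., a_9; the period length is 9.
Hence the expansion of sqrt(610) is a_0 = 24 followed by the repeating block 1, 2, 3, 5, 5, 3, 2, 1, 48 (period 9).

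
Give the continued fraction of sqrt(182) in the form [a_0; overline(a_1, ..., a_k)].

Write x_i = (sqrt(182) + m_i)/d_i with (m_0, d_0) = (0, 1). a_0 = floor(sqrt(182)) = 13, since 13^2 = 169 <= 182 < 196 = 14^2.
Iterate m_{i+1} = d_i*a_i - m_i, d_{i+1} = (182 - m_{i+1}^2)/d_i, a_{i+1} = floor((a_0 + m_{i+1})/d_{i+1}):
  m_1 = 1*13 - 0 = 13, d_1 = (182 - 13^2)/1 = 13/1 = 13, a_1 = floor((13 + 13)/13) = 2.
  m_2 = 13*2 - 13 = 13, d_2 = (182 - 13^2)/13 = 13/13 = 1, a_2 = floor((13 + 13)/1) = 26.
  m_3 = 1*26 - 13 = 13, d_3 = (182 - 13^2)/1 = 13/1 = 13: (m_3, d_3) = (m_1, d_1) = (13, 13), so from here the quotients repeat a_1, a_2; the period length is 2.
Hence the expansion of sqrt(182) is a_0 = 13 followed by the repeating block 2, 26 (period 2).

[13; overline(2, 26)]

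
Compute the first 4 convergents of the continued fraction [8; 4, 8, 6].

Using the convergent recurrence p_i = a_i*p_{i-1} + p_{i-2}, q_i = a_i*q_{i-1} + q_{i-2} with p_{-2}=0, p_{-1}=1, q_{-2}=1, q_{-1}=0:
  i=0: a_0=8, p_0 = 8*1 + 0 = 8, q_0 = 8*0 + 1 = 1.
  i=1: a_1=4, p_1 = 4*8 + 1 = 33, q_1 = 4*1 + 0 = 4.
  i=2: a_2=8, p_2 = 8*33 + 8 = 272, q_2 = 8*4 + 1 = 33.
  i=3: a_3=6, p_3 = 6*272 + 33 = 1665, q_3 = 6*33 + 4 = 202.

8/1, 33/4, 272/33, 1665/202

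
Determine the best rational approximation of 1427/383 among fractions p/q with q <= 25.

41/11

Expand x = 1427/383 as a continued fraction with the Euclidean algorithm:
  1427 = 3*383 + 278, so a_0 = 3.
  383 = 1*278 + 105, so a_1 = 1.
  278 = 2*105 + 68, so a_2 = 2.
  105 = 1*68 + 37, so a_3 = 1.
  68 = 1*37 + 31, so a_4 = 1.
  37 = 1*31 + 6, so a_5 = 1.
  31 = 5*6 + 1, so a_6 = 5.
  6 = 6*1 + 0, so a_7 = 6.
so x = [3; 1, 2, 1, 1, 1, 5, 6].
Convergents (p_i = a_i*p_{i-1} + p_{i-2}, q_i = a_i*q_{i-1} + q_{i-2} with p_{-2}=0, p_{-1}=1, q_{-2}=1, q_{-1}=0), until the denominator exceeds 25:
  i=0: a_0=3, p_0 = 3*1 + 0 = 3, q_0 = 3*0 + 1 = 1.
  i=1: a_1=1, p_1 = 1*3 + 1 = 4, q_1 = 1*1 + 0 = 1.
  i=2: a_2=2, p_2 = 2*4 + 3 = 11, q_2 = 2*1 + 1 = 3.
  i=3: a_3=1, p_3 = 1*11 + 4 = 15, q_3 = 1*3 + 1 = 4.
  i=4: a_4=1, p_4 = 1*15 + 11 = 26, q_4 = 1*4 + 3 = 7.
  i=5: a_5=1, p_5 = 1*26 + 15 = 41, q_5 = 1*7 + 4 = 11.
  i=6: a_6=5, p_6 = 5*41 + 26 = 231, q_6 = 5*11 + 7 = 62.
q_6 = 62 > 25, so the last convergent with denominator <= 25 is p_5/q_5 = 41/11.
The closest fraction with denominator <= 25 is either p_5/q_5 or the intermediate fraction (k*p_5 + p_4)/(k*q_5 + q_4) with the largest k >= 1 whose denominator stays <= 25; these approach x as k grows, and every other convergent or intermediate fraction in range is farther away.
Largest k: floor((25 - q_4)/q_5) = floor((25 - 7)/11) = 1.
That gives (1*41 + 26)/(1*11 + 7) = 67/18.
Compare the errors: |x - 41/11| = |1427*11 - 41*383|/(383*11) = 6/4213, and |x - 67/18| = |1427*18 - 67*383|/(383*18) = 25/6894.
Cross-multiplying, 6*6894 = 41364 < 105325 = 25*4213, so 6/4213 is smaller: the convergent 41/11 is closer to x than 67/18.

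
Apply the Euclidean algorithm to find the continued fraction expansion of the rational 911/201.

Run the Euclidean algorithm on 911 and 201; the successive quotients are the partial quotients a_0, a_1, ... (each step inverts the fractional part left over by the previous one):
  911 = 4*201 + 107, so a_0 = 4.
  201 = 1*107 + 94, so a_1 = 1.
  107 = 1*94 + 13, so a_2 = 1.
  94 = 7*13 + 3, so a_3 = 7.
  13 = 4*3 + 1, so a_4 = 4.
  3 = 3*1 + 0, so a_5 = 3.
The remainder reaches 0 after 6 divisions, so the expansion has 6 partial quotients, read off in order.

[4; 1, 1, 7, 4, 3]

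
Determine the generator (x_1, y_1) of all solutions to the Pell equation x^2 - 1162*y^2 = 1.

First expand sqrt(1162) as a continued fraction. With x_i = (sqrt(1162) + m_i)/d_i and (m_0, d_0) = (0, 1): a_0 = floor(sqrt(1162)) = 34, since 34^2 = 1156 <= 1162 < 1225 = 35^2.
Iterate m_{i+1} = d_i*a_i - m_i, d_{i+1} = (1162 - m_{i+1}^2)/d_i, a_{i+1} = floor((a_0 + m_{i+1})/d_{i+1}):
  m_1 = 1*34 - 0 = 34, d_1 = (1162 - 34^2)/1 = 6/1 = 6, a_1 = floor((34 + 34)/6) = 11.
  m_2 = 6*11 - 34 = 32, d_2 = (1162 - 32^2)/6 = 138/6 = 23, a_2 = floor((34 + 32)/23) = 2.
  m_3 = 23*2 - 32 = 14, d_3 = (1162 - 14^2)/23 = 966/23 = 42, a_3 = floor((34 + 14)/42) = 1.
  m_4 = 42*1 - 14 = 28, d_4 = (1162 - 28^2)/42 = 378/42 = 9, a_4 = floor((34 + 28)/9) = 6.
  m_5 = 9*6 - 28 = 26, d_5 = (1162 - 26^2)/9 = 486/9 = 54, a_5 = floor((34 + 26)/54) = 1.
  m_6 = 54*1 - 26 = 28, d_6 = (1162 - 28^2)/54 = 378/54 = 7, a_6 = floor((34 + 28)/7) = 8.
  m_7 = 7*8 - 28 = 28, d_7 = (1162 - 28^2)/7 = 378/7 = 54, a_7 = floor((34 + 28)/54) = 1.
  m_8 = 54*1 - 28 = 26, d_8 = (1162 - 26^2)/54 = 486/54 = 9, a_8 = floor((34 + 26)/9) = 6.
  m_9 = 9*6 - 26 = 28, d_9 = (1162 - 28^2)/9 = 378/9 = 42, a_9 = floor((34 + 28)/42) = 1.
  m_10 = 42*1 - 28 = 14, d_10 = (1162 - 14^2)/42 = 966/42 = 23, a_10 = floor((34 + 14)/23) = 2.
  m_11 = 23*2 - 14 = 32, d_11 = (1162 - 32^2)/23 = 138/23 = 6, a_11 = floor((34 + 32)/6) = 11.
  m_12 = 6*11 - 32 = 34, d_12 = (1162 - 34^2)/6 = 6/6 = 1, a_12 = floor((34 + 34)/1) = 68.
  m_13 = 1*68 - 34 = 34, d_13 = (1162 - 34^2)/1 = 6/1 = 6: (m_13, d_13) = (m_1, d_1) = (34, 6), so from here the quotients repeat a_1, ..., a_12; the period length is 12.
So sqrt(1162) = [34; (11, 2, 1, 6, 1, 8, 1, 6, 1, 2, 11, 68)] with period length k = 12.
k is even, so the fundamental solution of x^2 - 1162y^2 = 1 is (p_{k-1}, q_{k-1}) = (p_11, q_11); compute convergents through index 11.
Convergents (p_i = a_i*p_{i-1} + p_{i-2}, q_i = a_i*q_{i-1} + q_{i-2} with p_{-2}=0, p_{-1}=1, q_{-2}=1, q_{-1}=0):
  i=0: a_0=34, p_0 = 34*1 + 0 = 34, q_0 = 34*0 + 1 = 1.
  i=1: a_1=11, p_1 = 11*34 + 1 = 375, q_1 = 11*1 + 0 = 11.
  i=2: a_2=2, p_2 = 2*375 + 34 = 784, q_2 = 2*11 + 1 = 23.
  i=3: a_3=1, p_3 = 1*784 + 375 = 1159, q_3 = 1*23 + 11 = 34.
  i=4: a_4=6, p_4 = 6*1159 + 784 = 7738, q_4 = 6*34 + 23 = 227.
  i=5: a_5=1, p_5 = 1*7738 + 1159 = 8897, q_5 = 1*227 + 34 = 261.
  i=6: a_6=8, p_6 = 8*8897 + 7738 = 78914, q_6 = 8*261 + 227 = 2315.
  i=7: a_7=1, p_7 = 1*78914 + 8897 = 87811, q_7 = 1*2315 + 261 = 2576.
  i=8: a_8=6, p_8 = 6*87811 + 78914 = 605780, q_8 = 6*2576 + 2315 = 17771.
  i=9: a_9=1, p_9 = 1*605780 + 87811 = 693591, q_9 = 1*17771 + 2576 = 20347.
  i=10: a_10=2, p_10 = 2*693591 + 605780 = 1992962, q_10 = 2*20347 + 17771 = 58465.
  i=11: a_11=11, p_11 = 11*1992962 + 693591 = 22616173, q_11 = 11*58465 + 20347 = 663462.
Check: 22616173^2 - 1162*663462^2 = 511491281165929 - 511491281165928 = 1, so (x, y) = (22616173, 663462) solves the equation, and by the theorem it is the least positive solution.

(x, y) = (22616173, 663462)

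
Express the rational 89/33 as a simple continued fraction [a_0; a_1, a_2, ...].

[2; 1, 2, 3, 3]

Run the Euclidean algorithm on 89 and 33; the successive quotients are the partial quotients a_0, a_1, ... (each step inverts the fractional part left over by the previous one):
  89 = 2*33 + 23, so a_0 = 2.
  33 = 1*23 + 10, so a_1 = 1.
  23 = 2*10 + 3, so a_2 = 2.
  10 = 3*3 + 1, so a_3 = 3.
  3 = 3*1 + 0, so a_4 = 3.
The remainder reaches 0 after 5 divisions, so the expansion has 5 partial quotients, read off in order.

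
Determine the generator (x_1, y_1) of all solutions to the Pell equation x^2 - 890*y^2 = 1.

First expand sqrt(890) as a continued fraction. With x_i = (sqrt(890) + m_i)/d_i and (m_0, d_0) = (0, 1): a_0 = floor(sqrt(890)) = 29, since 29^2 = 841 <= 890 < 900 = 30^2.
Iterate m_{i+1} = d_i*a_i - m_i, d_{i+1} = (890 - m_{i+1}^2)/d_i, a_{i+1} = floor((a_0 + m_{i+1})/d_{i+1}):
  m_1 = 1*29 - 0 = 29, d_1 = (890 - 29^2)/1 = 49/1 = 49, a_1 = floor((29 + 29)/49) = 1.
  m_2 = 49*1 - 29 = 20, d_2 = (890 - 20^2)/49 = 490/49 = 10, a_2 = floor((29 + 20)/10) = 4.
  m_3 = 10*4 - 20 = 20, d_3 = (890 - 20^2)/10 = 490/10 = 49, a_3 = floor((29 + 20)/49) = 1.
  m_4 = 49*1 - 20 = 29, d_4 = (890 - 29^2)/49 = 49/49 = 1, a_4 = floor((29 + 29)/1) = 58.
  m_5 = 1*58 - 29 = 29, d_5 = (890 - 29^2)/1 = 49/1 = 49: (m_5, d_5) = (m_1, d_1) = (29, 49), so from here the quotients repeat a_1, ..., a_4; the period length is 4.
So sqrt(890) = [29; (1, 4, 1, 58)] with period length k = 4.
k is even, so the fundamental solution of x^2 - 890y^2 = 1 is (p_{k-1}, q_{k-1}) = (p_3, q_3); compute convergents through index 3.
Convergents (p_i = a_i*p_{i-1} + p_{i-2}, q_i = a_i*q_{i-1} + q_{i-2} with p_{-2}=0, p_{-1}=1, q_{-2}=1, q_{-1}=0):
  i=0: a_0=29, p_0 = 29*1 + 0 = 29, q_0 = 29*0 + 1 = 1.
  i=1: a_1=1, p_1 = 1*29 + 1 = 30, q_1 = 1*1 + 0 = 1.
  i=2: a_2=4, p_2 = 4*30 + 29 = 149, q_2 = 4*1 + 1 = 5.
  i=3: a_3=1, p_3 = 1*149 + 30 = 179, q_3 = 1*5 + 1 = 6.
Check: 179^2 - 890*6^2 = 32041 - 32040 = 1, so (x, y) = (179, 6) solves the equation, and by the theorem it is the least positive solution.

(x, y) = (179, 6)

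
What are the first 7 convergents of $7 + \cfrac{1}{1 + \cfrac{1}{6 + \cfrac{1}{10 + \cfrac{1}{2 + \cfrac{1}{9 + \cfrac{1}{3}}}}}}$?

Using the convergent recurrence p_i = a_i*p_{i-1} + p_{i-2}, q_i = a_i*q_{i-1} + q_{i-2} with p_{-2}=0, p_{-1}=1, q_{-2}=1, q_{-1}=0:
  i=0: a_0=7, p_0 = 7*1 + 0 = 7, q_0 = 7*0 + 1 = 1.
  i=1: a_1=1, p_1 = 1*7 + 1 = 8, q_1 = 1*1 + 0 = 1.
  i=2: a_2=6, p_2 = 6*8 + 7 = 55, q_2 = 6*1 + 1 = 7.
  i=3: a_3=10, p_3 = 10*55 + 8 = 558, q_3 = 10*7 + 1 = 71.
  i=4: a_4=2, p_4 = 2*558 + 55 = 1171, q_4 = 2*71 + 7 = 149.
  i=5: a_5=9, p_5 = 9*1171 + 558 = 11097, q_5 = 9*149 + 71 = 1412.
  i=6: a_6=3, p_6 = 3*11097 + 1171 = 34462, q_6 = 3*1412 + 149 = 4385.

7/1, 8/1, 55/7, 558/71, 1171/149, 11097/1412, 34462/4385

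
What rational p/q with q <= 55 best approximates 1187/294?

214/53

Expand x = 1187/294 as a continued fraction with the Euclidean algorithm:
  1187 = 4*294 + 11, so a_0 = 4.
  294 = 26*11 + 8, so a_1 = 26.
  11 = 1*8 + 3, so a_2 = 1.
  8 = 2*3 + 2, so a_3 = 2.
  3 = 1*2 + 1, so a_4 = 1.
  2 = 2*1 + 0, so a_5 = 2.
so x = [4; 26, 1, 2, 1, 2].
Convergents (p_i = a_i*p_{i-1} + p_{i-2}, q_i = a_i*q_{i-1} + q_{i-2} with p_{-2}=0, p_{-1}=1, q_{-2}=1, q_{-1}=0), until the denominator exceeds 55:
  i=0: a_0=4, p_0 = 4*1 + 0 = 4, q_0 = 4*0 + 1 = 1.
  i=1: a_1=26, p_1 = 26*4 + 1 = 105, q_1 = 26*1 + 0 = 26.
  i=2: a_2=1, p_2 = 1*105 + 4 = 109, q_2 = 1*26 + 1 = 27.
  i=3: a_3=2, p_3 = 2*109 + 105 = 323, q_3 = 2*27 + 26 = 80.
q_3 = 80 > 55, so the last convergent with denominator <= 55 is p_2/q_2 = 109/27.
The closest fraction with denominator <= 55 is either p_2/q_2 or the intermediate fraction (k*p_2 + p_1)/(k*q_2 + q_1) with the largest k >= 1 whose denominator stays <= 55; these approach x as k grows, and every other convergent or intermediate fraction in range is farther away.
Largest k: floor((55 - q_1)/q_2) = floor((55 - 26)/27) = 1.
That gives (1*109 + 105)/(1*27 + 26) = 214/53.
Compare the errors: |x - 109/27| = |1187*27 - 109*294|/(294*27) = 3/7938, and |x - 214/53| = |1187*53 - 214*294|/(294*53) = 5/15582.
Cross-multiplying, 5*7938 = 39690 < 46746 = 3*15582, so 5/15582 is smaller: the intermediate fraction 214/53 is closer to x than 109/27.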